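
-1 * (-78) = 78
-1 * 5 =-5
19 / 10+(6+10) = 179 / 10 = 17.90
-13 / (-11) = 13 / 11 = 1.18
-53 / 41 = -1.29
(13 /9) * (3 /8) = 13 /24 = 0.54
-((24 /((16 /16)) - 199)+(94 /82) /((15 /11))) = 107108 /615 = 174.16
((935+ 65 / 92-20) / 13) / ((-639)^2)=84245 / 488351916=0.00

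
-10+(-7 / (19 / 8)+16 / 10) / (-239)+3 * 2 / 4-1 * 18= -1203109 / 45410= -26.49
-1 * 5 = -5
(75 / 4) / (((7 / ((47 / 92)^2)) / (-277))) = -45891975 / 236992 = -193.64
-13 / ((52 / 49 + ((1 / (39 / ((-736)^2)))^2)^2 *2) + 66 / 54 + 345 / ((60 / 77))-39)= -5894647668 / 33752704848429621321448859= -0.00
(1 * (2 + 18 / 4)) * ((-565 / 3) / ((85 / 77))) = -113113 / 102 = -1108.95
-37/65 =-0.57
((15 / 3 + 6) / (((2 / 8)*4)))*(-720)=-7920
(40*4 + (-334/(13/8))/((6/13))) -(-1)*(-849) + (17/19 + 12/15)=-322802/285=-1132.64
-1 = -1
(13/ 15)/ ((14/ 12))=26/ 35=0.74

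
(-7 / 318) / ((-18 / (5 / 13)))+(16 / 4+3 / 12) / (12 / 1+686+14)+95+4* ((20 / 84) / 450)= 176178834329 / 1854347040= 95.01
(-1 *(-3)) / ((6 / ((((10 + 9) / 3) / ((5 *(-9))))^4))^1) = 130321 / 664301250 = 0.00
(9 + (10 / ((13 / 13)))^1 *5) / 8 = 59 / 8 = 7.38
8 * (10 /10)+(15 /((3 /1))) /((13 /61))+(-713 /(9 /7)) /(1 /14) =-7732.32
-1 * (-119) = 119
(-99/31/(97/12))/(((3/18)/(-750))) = 5346000/3007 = 1777.85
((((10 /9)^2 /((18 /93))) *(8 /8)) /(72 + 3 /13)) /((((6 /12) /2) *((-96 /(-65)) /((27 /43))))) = 0.15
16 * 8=128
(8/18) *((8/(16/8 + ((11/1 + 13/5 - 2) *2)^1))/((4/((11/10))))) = 22/567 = 0.04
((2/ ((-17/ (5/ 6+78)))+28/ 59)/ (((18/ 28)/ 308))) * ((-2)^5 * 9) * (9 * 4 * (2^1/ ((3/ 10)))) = 292294266880/ 1003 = 291420006.86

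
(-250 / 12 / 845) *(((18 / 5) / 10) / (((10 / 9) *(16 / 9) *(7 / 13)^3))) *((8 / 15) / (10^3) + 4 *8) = -63181053 / 68600000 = -0.92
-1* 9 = -9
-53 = -53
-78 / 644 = -39 / 322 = -0.12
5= 5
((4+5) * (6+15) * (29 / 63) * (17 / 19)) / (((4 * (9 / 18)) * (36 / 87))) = 94.06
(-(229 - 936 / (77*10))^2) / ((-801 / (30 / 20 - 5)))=-7690763809 / 33922350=-226.72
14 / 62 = 7 / 31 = 0.23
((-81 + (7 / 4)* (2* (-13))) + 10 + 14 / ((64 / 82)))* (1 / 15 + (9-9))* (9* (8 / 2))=-4731 / 20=-236.55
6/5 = 1.20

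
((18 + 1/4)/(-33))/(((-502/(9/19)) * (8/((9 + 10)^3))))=79059/176704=0.45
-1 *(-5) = 5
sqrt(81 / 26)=9 * sqrt(26) / 26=1.77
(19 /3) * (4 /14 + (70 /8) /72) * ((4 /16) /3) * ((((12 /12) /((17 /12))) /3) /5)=15599 /1542240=0.01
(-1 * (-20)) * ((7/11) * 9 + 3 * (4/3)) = 2140/11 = 194.55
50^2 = 2500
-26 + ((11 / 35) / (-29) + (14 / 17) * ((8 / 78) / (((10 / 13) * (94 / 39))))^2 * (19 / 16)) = -39652907289 / 1524651800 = -26.01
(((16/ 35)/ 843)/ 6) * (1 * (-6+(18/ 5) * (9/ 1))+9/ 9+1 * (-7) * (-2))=0.00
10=10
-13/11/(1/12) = -14.18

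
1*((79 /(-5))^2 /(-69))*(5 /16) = -6241 /5520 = -1.13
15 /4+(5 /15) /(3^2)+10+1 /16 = 5983 /432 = 13.85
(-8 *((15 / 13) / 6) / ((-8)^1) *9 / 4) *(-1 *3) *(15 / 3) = -675 / 104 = -6.49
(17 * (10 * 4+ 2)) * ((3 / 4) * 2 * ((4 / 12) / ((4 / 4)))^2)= 119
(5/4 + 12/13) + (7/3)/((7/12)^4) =398183/17836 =22.32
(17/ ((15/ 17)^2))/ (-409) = -4913/ 92025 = -0.05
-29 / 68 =-0.43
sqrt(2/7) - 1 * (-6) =sqrt(14)/7+6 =6.53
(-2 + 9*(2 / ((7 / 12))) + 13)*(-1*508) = -148844 / 7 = -21263.43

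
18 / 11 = 1.64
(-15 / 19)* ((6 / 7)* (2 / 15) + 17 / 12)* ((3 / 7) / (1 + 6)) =-1929 / 26068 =-0.07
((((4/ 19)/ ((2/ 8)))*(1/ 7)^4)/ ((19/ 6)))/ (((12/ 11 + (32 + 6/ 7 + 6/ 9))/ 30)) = 23760/ 247522177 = 0.00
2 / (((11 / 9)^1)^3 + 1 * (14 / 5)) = 7290 / 16861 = 0.43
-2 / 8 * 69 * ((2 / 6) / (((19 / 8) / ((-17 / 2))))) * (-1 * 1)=-391 / 19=-20.58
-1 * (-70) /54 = 35 /27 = 1.30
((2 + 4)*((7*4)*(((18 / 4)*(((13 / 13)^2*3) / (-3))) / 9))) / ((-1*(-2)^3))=-21 / 2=-10.50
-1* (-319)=319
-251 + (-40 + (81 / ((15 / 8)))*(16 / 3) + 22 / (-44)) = -61.10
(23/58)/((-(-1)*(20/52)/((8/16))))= 299/580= 0.52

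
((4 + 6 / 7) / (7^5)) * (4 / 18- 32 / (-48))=272 / 1058841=0.00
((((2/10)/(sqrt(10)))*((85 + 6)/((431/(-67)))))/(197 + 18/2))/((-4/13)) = 0.01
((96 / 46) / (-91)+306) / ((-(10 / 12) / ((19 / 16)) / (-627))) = 2288761299 / 8372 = 273382.86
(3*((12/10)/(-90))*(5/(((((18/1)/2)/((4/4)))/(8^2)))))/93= -64/4185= -0.02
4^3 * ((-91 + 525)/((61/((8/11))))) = 222208/671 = 331.16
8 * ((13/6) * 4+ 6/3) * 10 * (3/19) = 2560/19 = 134.74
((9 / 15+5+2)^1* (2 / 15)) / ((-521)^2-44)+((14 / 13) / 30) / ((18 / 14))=66501157 / 2381508675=0.03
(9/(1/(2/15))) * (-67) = -402/5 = -80.40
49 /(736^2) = 49 /541696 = 0.00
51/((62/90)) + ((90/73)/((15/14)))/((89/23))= 14970507/201407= 74.33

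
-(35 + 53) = -88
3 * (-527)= -1581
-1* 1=-1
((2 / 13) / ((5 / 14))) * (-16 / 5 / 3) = -448 / 975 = -0.46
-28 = -28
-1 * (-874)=874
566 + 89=655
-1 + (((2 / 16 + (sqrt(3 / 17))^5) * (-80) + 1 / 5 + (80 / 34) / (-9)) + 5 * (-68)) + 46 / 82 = -351.55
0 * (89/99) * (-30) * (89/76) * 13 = 0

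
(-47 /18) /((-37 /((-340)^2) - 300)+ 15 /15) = 2716600 /311079933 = 0.01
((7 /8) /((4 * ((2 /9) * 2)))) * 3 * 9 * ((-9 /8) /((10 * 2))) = -15309 /20480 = -0.75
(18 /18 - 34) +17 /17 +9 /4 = -119 /4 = -29.75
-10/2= -5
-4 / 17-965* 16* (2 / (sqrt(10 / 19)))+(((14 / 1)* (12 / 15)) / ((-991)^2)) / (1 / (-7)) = -42565.38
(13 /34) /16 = 13 /544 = 0.02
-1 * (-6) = 6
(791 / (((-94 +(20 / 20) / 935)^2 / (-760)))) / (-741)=27660479000 / 301254576519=0.09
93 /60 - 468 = -9329 /20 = -466.45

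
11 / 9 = 1.22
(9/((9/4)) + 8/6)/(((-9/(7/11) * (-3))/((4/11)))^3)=351232/104608905489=0.00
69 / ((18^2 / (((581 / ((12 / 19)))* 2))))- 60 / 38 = 390.24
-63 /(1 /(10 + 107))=-7371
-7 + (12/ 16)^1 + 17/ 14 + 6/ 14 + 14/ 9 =-769/ 252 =-3.05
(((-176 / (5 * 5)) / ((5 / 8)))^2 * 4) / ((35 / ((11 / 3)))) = 87228416 / 1640625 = 53.17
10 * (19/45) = 38/9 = 4.22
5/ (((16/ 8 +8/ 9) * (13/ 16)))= 360/ 169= 2.13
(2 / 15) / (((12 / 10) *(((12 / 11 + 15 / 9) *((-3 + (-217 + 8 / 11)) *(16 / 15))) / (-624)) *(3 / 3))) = 605 / 5628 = 0.11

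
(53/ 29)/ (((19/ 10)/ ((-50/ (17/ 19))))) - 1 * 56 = -54108/ 493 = -109.75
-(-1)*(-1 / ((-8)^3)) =1 / 512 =0.00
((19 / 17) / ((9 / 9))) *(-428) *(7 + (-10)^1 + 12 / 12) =16264 / 17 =956.71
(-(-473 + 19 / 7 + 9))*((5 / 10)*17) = 54893 / 14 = 3920.93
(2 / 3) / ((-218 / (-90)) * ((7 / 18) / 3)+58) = 1620 / 141703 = 0.01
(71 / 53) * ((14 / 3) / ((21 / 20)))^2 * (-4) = -454400 / 4293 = -105.85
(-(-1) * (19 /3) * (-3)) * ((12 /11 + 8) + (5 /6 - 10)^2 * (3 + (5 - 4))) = -649325 /99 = -6558.84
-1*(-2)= 2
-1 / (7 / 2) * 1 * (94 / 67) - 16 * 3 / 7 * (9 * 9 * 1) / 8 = -32750 / 469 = -69.83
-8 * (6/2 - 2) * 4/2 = -16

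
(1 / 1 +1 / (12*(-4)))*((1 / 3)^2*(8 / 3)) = 47 / 162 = 0.29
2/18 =1/9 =0.11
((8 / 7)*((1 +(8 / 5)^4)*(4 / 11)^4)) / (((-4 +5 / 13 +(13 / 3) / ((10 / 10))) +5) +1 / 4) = 1508302848 / 59634623125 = 0.03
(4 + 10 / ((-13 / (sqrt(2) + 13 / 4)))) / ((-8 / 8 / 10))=-15 + 100 * sqrt(2) / 13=-4.12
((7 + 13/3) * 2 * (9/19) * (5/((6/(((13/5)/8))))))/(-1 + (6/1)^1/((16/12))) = 221/266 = 0.83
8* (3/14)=12/7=1.71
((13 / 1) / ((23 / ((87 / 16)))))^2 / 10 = 1279161 / 1354240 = 0.94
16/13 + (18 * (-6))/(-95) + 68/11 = 116144/13585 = 8.55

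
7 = 7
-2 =-2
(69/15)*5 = 23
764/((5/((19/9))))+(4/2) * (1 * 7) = 336.58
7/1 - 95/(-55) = 96/11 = 8.73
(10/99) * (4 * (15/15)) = 40/99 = 0.40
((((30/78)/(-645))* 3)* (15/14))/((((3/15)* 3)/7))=-25/1118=-0.02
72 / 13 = 5.54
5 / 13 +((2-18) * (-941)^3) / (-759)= -173313421373 / 9867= -17564956.05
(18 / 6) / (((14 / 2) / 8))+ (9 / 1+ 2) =101 / 7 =14.43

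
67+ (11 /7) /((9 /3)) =1418 /21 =67.52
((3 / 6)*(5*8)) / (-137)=-20 / 137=-0.15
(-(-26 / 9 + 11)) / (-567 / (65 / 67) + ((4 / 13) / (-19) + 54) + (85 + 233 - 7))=90155 / 2439324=0.04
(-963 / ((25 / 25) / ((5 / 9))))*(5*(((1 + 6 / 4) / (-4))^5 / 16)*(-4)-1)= 61764145 / 131072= 471.22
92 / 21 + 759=16031 / 21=763.38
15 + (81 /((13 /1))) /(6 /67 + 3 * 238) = 345741 /23036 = 15.01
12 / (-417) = -4 / 139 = -0.03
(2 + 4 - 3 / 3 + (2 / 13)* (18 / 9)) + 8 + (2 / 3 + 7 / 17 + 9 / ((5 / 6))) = 83492 / 3315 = 25.19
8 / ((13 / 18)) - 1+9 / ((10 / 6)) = 1006 / 65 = 15.48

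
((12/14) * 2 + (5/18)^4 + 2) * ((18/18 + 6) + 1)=2733751/91854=29.76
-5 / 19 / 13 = -5 / 247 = -0.02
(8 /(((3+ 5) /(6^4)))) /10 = 648 /5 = 129.60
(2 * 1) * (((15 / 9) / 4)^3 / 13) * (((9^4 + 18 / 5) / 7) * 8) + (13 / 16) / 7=365207 / 4368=83.61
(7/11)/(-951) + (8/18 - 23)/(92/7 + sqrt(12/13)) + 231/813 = -335538983983/232699641273 + 9947*sqrt(39)/492498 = -1.32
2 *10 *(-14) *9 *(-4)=10080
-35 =-35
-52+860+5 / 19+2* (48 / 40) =77013 / 95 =810.66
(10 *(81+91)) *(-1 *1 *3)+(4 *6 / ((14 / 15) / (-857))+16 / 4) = -190352 / 7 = -27193.14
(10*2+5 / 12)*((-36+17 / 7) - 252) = -69965 / 12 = -5830.42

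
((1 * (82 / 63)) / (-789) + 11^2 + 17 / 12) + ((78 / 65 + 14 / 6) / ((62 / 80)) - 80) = 289533107 / 6163668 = 46.97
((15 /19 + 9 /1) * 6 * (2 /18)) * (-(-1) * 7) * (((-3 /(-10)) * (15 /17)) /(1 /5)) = 19530 /323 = 60.46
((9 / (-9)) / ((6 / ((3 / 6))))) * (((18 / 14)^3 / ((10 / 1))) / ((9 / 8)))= -27 / 1715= -0.02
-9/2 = -4.50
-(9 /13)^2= -81 /169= -0.48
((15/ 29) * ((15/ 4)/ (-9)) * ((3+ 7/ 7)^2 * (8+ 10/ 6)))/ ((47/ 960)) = -680.85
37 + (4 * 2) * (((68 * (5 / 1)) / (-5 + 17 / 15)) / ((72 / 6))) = -21.62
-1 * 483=-483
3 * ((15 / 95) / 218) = 9 / 4142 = 0.00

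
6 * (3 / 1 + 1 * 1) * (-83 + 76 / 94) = -92712 / 47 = -1972.60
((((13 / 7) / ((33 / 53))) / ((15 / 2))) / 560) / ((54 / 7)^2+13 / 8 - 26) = 689 / 34088175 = 0.00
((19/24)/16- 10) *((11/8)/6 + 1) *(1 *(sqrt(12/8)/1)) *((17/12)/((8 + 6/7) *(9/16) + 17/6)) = -26827241 *sqrt(6)/24201216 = -2.72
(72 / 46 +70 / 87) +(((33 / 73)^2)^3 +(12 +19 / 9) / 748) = 1628973143257820209 / 679527601588824516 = 2.40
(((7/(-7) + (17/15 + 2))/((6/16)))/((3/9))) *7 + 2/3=1802/15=120.13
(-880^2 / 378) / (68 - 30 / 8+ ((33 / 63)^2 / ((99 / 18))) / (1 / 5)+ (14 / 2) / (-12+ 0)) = -2710400 / 84561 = -32.05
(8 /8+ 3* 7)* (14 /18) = 154 /9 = 17.11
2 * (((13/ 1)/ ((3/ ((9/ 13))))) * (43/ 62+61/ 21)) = 4685/ 217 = 21.59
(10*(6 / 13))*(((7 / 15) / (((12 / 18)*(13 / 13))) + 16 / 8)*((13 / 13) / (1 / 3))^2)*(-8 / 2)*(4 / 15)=-7776 / 65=-119.63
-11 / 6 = -1.83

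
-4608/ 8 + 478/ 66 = -18769/ 33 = -568.76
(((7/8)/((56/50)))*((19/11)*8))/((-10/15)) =-1425/88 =-16.19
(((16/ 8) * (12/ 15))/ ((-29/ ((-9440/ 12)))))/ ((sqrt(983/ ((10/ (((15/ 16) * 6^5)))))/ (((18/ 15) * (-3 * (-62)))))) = 11.44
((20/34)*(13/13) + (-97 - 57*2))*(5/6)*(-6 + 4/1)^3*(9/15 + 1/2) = 78694/51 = 1543.02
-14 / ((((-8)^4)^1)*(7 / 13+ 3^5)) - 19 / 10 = -1.90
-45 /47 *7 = -315 /47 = -6.70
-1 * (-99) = 99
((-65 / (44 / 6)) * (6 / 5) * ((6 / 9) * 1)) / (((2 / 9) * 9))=-39 / 11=-3.55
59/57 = 1.04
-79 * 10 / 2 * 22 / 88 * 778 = -153655 / 2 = -76827.50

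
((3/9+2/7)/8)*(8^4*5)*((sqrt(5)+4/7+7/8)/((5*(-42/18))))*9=-59904*sqrt(5)/49 - 606528/343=-4501.96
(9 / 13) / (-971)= -9 / 12623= -0.00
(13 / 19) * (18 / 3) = 78 / 19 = 4.11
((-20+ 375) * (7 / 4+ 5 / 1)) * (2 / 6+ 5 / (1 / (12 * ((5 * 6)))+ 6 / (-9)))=-16489395 / 956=-17248.32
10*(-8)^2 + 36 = 676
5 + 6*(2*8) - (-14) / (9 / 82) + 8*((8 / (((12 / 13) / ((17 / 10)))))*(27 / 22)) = 184739 / 495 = 373.21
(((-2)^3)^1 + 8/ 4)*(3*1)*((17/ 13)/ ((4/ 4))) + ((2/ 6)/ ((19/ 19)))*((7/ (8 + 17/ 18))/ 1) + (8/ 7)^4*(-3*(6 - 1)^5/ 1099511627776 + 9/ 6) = -3992683205543349/ 192709545426944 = -20.72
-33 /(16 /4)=-33 /4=-8.25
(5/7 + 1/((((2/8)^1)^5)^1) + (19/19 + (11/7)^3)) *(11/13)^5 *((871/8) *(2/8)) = 3810646553967/313485536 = 12155.73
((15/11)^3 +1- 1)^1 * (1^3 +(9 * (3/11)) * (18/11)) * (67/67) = 2048625/161051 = 12.72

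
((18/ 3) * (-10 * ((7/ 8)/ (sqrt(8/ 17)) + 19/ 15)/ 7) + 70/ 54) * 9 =-135 * sqrt(34)/ 8- 1807/ 21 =-184.44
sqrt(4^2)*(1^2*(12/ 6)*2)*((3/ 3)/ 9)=16/ 9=1.78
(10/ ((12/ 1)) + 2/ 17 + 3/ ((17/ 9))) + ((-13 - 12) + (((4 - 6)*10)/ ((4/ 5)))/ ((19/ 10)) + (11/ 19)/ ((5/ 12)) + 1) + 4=-283231/ 9690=-29.23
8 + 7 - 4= 11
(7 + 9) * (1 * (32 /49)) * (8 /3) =27.86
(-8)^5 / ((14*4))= -4096 / 7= -585.14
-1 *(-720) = 720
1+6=7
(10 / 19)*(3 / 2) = 15 / 19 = 0.79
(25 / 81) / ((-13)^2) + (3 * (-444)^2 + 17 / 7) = 56670721672 / 95823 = 591410.43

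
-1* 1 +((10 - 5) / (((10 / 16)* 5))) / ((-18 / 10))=-17 / 9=-1.89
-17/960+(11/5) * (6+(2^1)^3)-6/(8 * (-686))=10136353/329280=30.78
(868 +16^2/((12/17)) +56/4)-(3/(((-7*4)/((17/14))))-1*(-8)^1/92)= 33666911/27048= 1244.71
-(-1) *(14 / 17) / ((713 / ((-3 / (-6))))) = 7 / 12121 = 0.00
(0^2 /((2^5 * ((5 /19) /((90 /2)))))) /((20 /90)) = 0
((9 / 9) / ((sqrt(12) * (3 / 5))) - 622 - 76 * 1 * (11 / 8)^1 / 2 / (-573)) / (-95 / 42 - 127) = 9977905 / 2073878 - 35 * sqrt(3) / 16287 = 4.81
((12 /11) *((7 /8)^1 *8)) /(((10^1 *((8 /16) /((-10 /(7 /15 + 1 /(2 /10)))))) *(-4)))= 315 /451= 0.70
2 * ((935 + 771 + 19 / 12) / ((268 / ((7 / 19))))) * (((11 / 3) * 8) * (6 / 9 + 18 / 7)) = 15327268 / 34371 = 445.94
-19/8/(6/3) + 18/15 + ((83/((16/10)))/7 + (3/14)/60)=4159/560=7.43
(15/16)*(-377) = -5655/16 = -353.44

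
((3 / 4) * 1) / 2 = 3 / 8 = 0.38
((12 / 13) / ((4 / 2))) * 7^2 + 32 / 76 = 5690 / 247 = 23.04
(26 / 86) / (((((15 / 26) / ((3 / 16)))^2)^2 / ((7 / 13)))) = 199927 / 110080000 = 0.00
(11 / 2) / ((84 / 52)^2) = 1859 / 882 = 2.11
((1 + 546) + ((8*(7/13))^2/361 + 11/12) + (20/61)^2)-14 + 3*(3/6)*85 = 1802246871065/2724173868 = 661.58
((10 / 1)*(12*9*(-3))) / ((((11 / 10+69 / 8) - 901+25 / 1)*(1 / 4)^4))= 957.48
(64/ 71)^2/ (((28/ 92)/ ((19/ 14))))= 894976/ 247009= 3.62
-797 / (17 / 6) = -4782 / 17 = -281.29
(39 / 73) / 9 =13 / 219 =0.06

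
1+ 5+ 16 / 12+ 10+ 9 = 79 / 3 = 26.33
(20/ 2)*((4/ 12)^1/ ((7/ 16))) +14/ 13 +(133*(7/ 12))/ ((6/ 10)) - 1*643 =-1654375/ 3276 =-505.00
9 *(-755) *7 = -47565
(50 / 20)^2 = 25 / 4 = 6.25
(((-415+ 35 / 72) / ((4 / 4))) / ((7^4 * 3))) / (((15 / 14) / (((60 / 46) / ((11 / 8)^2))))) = -955040 / 25773363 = -0.04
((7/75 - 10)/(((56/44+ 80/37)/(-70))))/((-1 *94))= -2.15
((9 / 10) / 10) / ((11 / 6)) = 27 / 550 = 0.05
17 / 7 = 2.43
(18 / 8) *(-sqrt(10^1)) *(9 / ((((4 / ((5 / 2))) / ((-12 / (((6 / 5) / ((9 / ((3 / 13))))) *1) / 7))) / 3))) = 236925 *sqrt(10) / 112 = 6689.49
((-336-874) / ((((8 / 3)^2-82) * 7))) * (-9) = -20.77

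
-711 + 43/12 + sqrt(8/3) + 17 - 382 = -12869/12 + 2*sqrt(6)/3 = -1070.78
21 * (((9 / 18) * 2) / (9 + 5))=3 / 2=1.50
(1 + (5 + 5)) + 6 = 17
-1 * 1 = -1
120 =120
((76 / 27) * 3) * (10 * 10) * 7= 53200 / 9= 5911.11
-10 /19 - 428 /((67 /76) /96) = -46607.81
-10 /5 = -2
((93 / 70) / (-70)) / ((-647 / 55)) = 1023 / 634060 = 0.00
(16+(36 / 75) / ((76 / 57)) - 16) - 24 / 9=-173 / 75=-2.31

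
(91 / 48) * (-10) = -455 / 24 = -18.96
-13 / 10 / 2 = -13 / 20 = -0.65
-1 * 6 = -6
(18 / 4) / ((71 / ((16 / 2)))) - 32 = -31.49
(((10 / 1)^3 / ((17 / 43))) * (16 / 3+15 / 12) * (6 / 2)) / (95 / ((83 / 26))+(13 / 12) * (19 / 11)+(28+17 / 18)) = 27913149000 / 33846473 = 824.70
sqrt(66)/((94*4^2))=sqrt(66)/1504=0.01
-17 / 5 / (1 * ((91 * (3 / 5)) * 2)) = -17 / 546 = -0.03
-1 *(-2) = 2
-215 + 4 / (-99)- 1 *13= -22576 / 99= -228.04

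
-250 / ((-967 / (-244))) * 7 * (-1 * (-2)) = -854000 / 967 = -883.14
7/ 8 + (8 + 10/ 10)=79/ 8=9.88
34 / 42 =17 / 21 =0.81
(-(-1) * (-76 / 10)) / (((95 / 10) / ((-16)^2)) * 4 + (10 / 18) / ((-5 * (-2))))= -37.26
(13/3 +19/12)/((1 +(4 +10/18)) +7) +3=1569/452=3.47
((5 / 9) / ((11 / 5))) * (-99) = -25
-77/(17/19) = -1463/17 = -86.06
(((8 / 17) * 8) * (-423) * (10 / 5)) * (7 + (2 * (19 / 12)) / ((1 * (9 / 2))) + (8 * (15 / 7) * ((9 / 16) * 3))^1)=-41651776 / 357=-116671.64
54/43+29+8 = 1645/43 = 38.26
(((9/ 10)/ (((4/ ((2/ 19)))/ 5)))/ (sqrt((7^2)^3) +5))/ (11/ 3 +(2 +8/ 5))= 45/ 960944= 0.00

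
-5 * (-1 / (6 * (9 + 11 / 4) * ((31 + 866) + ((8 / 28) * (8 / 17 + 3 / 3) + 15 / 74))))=88060 / 1114529847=0.00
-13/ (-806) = 1/ 62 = 0.02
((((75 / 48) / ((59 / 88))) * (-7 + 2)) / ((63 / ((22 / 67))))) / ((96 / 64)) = -30250 / 747117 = -0.04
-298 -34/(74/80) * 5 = -481.78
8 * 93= 744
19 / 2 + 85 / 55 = 243 / 22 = 11.05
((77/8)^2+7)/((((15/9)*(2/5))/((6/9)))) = 6377/64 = 99.64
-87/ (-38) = 87/ 38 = 2.29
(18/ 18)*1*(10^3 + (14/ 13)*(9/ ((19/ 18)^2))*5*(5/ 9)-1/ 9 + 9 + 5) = 43844225/ 42237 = 1038.05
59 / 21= 2.81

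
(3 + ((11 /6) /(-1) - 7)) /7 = -5 /6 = -0.83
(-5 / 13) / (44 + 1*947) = -5 / 12883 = -0.00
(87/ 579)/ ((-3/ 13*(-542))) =377/ 313818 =0.00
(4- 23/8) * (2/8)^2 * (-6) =-27/64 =-0.42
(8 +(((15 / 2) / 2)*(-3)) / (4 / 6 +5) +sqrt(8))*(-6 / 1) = -1227 / 34-12*sqrt(2) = -53.06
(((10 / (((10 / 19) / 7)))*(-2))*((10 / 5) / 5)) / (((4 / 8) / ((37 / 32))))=-4921 / 20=-246.05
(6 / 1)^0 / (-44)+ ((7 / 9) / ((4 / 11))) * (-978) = -276125 / 132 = -2091.86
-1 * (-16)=16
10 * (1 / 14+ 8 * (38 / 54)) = 10775 / 189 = 57.01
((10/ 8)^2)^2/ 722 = 625/ 184832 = 0.00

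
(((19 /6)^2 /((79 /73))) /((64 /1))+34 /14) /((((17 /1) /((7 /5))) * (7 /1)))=3278743 /108299520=0.03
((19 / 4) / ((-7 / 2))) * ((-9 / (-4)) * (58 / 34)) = -4959 / 952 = -5.21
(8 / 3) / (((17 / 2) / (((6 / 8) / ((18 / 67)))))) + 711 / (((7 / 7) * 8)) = 109855 / 1224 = 89.75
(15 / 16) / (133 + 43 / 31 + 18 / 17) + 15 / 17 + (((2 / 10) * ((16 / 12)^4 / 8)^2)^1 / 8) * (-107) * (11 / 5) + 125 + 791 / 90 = 85194326908213 / 636920884800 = 133.76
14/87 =0.16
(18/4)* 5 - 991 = -1937/2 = -968.50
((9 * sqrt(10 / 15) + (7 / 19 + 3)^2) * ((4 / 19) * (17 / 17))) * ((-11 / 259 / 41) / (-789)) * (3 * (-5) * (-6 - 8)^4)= -4945346560 / 2736542089 - 3622080 * sqrt(6) / 7580449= -2.98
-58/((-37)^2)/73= -58/99937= -0.00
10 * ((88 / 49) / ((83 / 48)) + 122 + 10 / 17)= 85474360 / 69139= 1236.27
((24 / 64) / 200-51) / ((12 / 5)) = -21.25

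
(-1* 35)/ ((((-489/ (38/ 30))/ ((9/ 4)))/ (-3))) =-399/ 652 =-0.61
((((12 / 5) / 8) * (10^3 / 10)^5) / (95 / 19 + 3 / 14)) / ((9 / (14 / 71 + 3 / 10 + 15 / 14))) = 1559200000000 / 15549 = 100276545.12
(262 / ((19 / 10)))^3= 2622062.69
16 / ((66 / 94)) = 22.79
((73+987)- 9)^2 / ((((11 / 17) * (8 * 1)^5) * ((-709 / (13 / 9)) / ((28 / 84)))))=-244116821 / 6900056064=-0.04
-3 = -3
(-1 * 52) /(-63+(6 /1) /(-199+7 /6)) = 61724 /74817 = 0.82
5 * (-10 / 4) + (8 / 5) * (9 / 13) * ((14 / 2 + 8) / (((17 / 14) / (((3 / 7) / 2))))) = -4229 / 442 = -9.57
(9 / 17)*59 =531 / 17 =31.24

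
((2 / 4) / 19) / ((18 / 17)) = 17 / 684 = 0.02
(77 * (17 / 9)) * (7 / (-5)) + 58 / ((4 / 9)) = -6581 / 90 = -73.12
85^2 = 7225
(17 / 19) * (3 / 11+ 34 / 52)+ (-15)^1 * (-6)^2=-2929855 / 5434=-539.17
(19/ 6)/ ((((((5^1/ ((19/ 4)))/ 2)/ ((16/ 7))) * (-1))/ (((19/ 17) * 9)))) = -82308/ 595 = -138.33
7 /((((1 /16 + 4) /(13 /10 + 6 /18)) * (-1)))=-2744 /975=-2.81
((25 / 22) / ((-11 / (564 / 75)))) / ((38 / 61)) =-2867 / 2299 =-1.25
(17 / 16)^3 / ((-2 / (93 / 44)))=-1.27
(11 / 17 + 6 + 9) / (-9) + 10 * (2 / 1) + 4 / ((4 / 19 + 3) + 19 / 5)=35536 / 1887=18.83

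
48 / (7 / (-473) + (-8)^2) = 22704 / 30265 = 0.75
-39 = -39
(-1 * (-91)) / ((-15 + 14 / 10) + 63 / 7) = -455 / 23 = -19.78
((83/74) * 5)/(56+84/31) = 0.10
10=10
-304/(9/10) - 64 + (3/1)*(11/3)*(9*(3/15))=-17189/45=-381.98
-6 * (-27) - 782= -620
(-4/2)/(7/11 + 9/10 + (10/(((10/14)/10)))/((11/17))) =-20/2179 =-0.01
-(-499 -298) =797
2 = 2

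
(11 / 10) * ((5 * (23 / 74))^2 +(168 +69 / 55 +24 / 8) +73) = 74593139 / 273800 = 272.44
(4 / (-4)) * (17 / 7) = -17 / 7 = -2.43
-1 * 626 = -626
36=36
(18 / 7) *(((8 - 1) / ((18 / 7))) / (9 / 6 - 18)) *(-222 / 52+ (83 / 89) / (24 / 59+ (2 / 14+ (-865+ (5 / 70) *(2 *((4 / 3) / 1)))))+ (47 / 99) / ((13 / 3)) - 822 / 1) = 33777501458918 / 96371554851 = 350.49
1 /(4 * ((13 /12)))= 3 /13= 0.23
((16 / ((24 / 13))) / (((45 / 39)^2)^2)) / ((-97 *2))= -371293 / 14731875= -0.03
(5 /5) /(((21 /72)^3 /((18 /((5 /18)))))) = 4478976 /1715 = 2611.65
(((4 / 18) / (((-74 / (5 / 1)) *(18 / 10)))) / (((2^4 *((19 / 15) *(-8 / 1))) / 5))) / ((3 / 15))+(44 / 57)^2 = 27566063 / 46161792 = 0.60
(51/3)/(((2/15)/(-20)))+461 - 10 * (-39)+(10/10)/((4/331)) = -6465/4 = -1616.25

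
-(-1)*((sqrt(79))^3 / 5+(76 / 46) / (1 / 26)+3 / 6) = 1999 / 46+79*sqrt(79) / 5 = 183.89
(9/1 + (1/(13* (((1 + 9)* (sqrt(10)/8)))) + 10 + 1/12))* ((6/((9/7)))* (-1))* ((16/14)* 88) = -80608/9 - 2816* sqrt(10)/975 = -8965.58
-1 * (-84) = 84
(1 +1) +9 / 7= 23 / 7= 3.29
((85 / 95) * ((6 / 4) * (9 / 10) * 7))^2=10323369 / 144400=71.49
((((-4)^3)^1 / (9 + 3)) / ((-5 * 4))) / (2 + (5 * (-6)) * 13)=-1 / 1455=-0.00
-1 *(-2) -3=-1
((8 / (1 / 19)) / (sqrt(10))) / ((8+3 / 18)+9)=456 * sqrt(10) / 515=2.80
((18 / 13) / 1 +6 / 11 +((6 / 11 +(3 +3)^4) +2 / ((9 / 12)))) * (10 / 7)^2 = 55819000 / 21021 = 2655.39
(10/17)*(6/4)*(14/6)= 35/17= 2.06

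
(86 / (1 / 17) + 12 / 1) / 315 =1474 / 315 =4.68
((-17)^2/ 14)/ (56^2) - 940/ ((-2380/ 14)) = 4131889/ 746368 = 5.54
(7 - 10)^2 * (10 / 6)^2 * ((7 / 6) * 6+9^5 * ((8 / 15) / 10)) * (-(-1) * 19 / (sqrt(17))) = 1499233 * sqrt(17) / 17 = 363617.41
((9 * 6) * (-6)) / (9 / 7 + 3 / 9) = -3402 / 17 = -200.12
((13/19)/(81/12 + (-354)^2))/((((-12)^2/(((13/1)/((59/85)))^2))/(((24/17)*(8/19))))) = 14939600/1889828470593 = 0.00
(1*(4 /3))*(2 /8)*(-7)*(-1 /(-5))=-7 /15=-0.47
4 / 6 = 2 / 3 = 0.67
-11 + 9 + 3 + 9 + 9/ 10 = 10.90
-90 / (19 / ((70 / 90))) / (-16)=35 / 152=0.23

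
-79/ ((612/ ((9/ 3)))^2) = -0.00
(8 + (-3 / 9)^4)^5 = 33021.62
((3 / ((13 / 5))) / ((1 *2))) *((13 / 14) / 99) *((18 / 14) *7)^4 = 10935 / 308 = 35.50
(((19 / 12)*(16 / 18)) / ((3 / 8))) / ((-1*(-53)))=304 / 4293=0.07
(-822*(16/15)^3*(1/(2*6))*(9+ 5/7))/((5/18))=-2907.30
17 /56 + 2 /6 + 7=1283 /168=7.64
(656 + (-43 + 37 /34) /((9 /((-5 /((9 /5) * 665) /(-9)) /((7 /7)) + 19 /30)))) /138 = 75536813 /15962184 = 4.73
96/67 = 1.43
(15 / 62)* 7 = 105 / 62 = 1.69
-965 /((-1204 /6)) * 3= 14.43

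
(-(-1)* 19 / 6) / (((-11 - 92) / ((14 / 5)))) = -133 / 1545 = -0.09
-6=-6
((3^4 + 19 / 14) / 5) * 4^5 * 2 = 1180672 / 35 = 33733.49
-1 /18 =-0.06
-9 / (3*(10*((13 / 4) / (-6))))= 0.55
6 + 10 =16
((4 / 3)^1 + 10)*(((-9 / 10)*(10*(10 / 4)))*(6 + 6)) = -3060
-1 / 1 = -1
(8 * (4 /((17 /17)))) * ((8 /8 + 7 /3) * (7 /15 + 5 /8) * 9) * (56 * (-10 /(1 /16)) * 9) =-84510720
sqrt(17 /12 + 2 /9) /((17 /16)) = 1.20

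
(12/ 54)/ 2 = 1/ 9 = 0.11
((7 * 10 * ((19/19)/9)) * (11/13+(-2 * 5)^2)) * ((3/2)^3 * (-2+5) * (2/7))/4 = 58995/104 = 567.26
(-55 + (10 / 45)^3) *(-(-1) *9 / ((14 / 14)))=-40087 / 81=-494.90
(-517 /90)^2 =267289 /8100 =33.00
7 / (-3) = -7 / 3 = -2.33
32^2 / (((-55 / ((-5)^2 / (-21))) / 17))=87040 / 231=376.80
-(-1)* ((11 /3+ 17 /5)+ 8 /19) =2134 /285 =7.49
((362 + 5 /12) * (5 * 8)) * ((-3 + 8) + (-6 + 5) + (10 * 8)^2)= 278509960 /3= 92836653.33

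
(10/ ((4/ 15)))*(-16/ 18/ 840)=-5/ 126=-0.04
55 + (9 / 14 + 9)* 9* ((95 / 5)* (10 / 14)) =120815 / 98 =1232.81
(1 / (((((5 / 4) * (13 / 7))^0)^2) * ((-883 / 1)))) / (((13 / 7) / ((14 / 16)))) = -49 / 91832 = -0.00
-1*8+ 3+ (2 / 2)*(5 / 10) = -9 / 2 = -4.50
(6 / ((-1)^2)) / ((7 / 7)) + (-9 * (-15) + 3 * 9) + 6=174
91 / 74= 1.23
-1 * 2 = -2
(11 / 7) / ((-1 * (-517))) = 1 / 329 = 0.00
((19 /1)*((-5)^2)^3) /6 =296875 /6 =49479.17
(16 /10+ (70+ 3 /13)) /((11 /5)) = 4669 /143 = 32.65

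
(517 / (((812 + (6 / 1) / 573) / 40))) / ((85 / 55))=21724340 / 1318299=16.48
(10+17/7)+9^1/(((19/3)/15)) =4488/133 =33.74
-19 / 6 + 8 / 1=29 / 6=4.83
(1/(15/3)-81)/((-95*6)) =202/1425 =0.14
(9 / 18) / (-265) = -1 / 530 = -0.00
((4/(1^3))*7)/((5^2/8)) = 224/25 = 8.96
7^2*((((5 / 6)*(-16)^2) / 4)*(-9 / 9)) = -7840 / 3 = -2613.33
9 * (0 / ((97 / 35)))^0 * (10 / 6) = 15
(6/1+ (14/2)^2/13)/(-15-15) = -0.33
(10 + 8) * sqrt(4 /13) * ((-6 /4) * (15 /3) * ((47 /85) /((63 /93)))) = -26226 * sqrt(13) /1547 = -61.12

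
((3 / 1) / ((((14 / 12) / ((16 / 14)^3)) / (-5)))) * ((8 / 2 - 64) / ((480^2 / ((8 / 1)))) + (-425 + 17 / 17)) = 8137.45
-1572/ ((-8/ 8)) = 1572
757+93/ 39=9872/ 13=759.38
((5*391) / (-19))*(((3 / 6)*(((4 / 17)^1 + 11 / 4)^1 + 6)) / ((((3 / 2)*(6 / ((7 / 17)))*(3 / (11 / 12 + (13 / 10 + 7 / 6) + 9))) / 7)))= -511627571 / 837216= -611.11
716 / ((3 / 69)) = 16468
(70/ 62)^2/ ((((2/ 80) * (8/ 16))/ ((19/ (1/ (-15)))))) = -27930000/ 961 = -29063.48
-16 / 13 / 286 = -8 / 1859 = -0.00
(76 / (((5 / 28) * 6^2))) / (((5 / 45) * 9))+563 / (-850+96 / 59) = 25133963 / 2252430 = 11.16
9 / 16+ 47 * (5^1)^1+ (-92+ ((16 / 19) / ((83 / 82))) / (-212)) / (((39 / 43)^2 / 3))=-22593646499 / 226003024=-99.97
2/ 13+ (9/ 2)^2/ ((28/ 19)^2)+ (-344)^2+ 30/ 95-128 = 91570557439/ 774592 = 118217.79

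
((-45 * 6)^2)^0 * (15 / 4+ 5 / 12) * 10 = 125 / 3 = 41.67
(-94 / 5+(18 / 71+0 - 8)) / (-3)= 9424 / 1065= 8.85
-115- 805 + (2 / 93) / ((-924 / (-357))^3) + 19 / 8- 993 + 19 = -7492827643 / 3961056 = -1891.62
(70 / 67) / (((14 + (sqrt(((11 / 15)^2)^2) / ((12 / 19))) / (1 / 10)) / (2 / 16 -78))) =-2943675 / 814586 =-3.61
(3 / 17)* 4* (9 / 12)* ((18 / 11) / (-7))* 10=-1620 / 1309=-1.24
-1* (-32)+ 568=600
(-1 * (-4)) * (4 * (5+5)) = 160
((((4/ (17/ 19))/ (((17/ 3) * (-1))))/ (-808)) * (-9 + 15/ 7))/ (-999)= 0.00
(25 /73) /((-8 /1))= -25 /584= -0.04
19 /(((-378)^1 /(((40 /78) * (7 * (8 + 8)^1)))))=-3040 /1053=-2.89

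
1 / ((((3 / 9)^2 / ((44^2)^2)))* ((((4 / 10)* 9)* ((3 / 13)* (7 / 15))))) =609065600 / 7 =87009371.43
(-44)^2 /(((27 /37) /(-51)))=-1217744 /9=-135304.89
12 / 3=4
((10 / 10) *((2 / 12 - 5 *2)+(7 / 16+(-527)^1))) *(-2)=25747 / 24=1072.79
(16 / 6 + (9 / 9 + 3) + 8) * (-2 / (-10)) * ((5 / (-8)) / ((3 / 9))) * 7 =-77 / 2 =-38.50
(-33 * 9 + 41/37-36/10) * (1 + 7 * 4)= -1606774/185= -8685.26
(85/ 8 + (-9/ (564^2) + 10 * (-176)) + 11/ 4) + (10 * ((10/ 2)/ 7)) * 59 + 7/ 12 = -983159651/ 742224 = -1324.61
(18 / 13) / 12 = 3 / 26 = 0.12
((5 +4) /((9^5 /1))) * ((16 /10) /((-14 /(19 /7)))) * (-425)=0.02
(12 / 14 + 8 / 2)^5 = 45435424 / 16807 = 2703.36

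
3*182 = 546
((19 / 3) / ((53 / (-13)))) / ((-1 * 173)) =247 / 27507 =0.01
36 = 36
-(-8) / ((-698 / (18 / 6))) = -12 / 349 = -0.03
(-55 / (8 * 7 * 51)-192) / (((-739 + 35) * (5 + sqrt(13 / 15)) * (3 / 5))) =0.08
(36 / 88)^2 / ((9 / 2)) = 9 / 242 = 0.04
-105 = -105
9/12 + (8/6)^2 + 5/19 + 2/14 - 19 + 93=368359/4788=76.93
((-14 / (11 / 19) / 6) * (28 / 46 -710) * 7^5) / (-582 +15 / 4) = -145886642384 / 1755567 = -83099.44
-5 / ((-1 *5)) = 1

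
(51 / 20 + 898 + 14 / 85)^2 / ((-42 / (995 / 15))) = -296240797377 / 231200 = -1281318.33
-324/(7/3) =-972/7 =-138.86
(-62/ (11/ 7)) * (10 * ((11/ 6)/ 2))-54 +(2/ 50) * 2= -31169/ 75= -415.59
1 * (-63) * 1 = -63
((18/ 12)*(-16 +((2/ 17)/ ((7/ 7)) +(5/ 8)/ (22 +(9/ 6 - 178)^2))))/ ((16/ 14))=-1414062195/ 67835168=-20.85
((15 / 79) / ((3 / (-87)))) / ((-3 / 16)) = 2320 / 79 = 29.37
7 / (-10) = -7 / 10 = -0.70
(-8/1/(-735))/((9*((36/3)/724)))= 1448/19845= 0.07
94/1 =94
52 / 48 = 13 / 12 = 1.08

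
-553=-553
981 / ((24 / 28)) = 2289 / 2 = 1144.50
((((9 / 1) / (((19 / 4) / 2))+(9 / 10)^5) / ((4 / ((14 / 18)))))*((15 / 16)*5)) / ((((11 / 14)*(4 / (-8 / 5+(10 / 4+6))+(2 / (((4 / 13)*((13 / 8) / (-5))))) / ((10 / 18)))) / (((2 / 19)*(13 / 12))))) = -3126272079 / 191116288000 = -0.02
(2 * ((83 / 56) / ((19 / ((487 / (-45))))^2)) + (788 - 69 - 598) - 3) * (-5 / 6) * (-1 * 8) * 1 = 2434991627 / 3070305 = 793.08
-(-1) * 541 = 541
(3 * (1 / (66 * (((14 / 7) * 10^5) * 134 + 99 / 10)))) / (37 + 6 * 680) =5 / 12136920483413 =0.00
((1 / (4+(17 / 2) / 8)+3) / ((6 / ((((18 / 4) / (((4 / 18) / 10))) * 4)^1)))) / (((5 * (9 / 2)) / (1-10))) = -518 / 3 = -172.67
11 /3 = 3.67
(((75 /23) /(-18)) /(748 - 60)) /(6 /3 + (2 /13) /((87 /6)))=-9425 /71967552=-0.00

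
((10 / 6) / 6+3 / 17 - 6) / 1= -1697 / 306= -5.55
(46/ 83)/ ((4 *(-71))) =-0.00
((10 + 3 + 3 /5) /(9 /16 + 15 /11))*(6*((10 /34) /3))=1408 /339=4.15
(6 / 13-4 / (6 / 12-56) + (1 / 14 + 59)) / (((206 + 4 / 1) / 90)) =1204141 / 47138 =25.55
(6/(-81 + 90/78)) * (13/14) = -169/2422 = -0.07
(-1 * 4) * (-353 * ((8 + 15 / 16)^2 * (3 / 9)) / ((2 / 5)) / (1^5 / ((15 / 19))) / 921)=180462425 / 2239872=80.57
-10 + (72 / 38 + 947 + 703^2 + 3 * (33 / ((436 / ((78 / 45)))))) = 10254521051 / 20710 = 495148.29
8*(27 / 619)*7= 1512 / 619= 2.44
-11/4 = -2.75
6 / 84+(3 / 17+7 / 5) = 1961 / 1190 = 1.65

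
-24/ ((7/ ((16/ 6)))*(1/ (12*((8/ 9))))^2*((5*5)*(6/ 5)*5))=-32768/ 4725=-6.94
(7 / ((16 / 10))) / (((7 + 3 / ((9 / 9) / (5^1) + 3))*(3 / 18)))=3.31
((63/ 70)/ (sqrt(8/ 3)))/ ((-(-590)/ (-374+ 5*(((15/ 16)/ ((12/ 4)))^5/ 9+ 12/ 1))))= -2963260151*sqrt(6)/ 24746393600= -0.29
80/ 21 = 3.81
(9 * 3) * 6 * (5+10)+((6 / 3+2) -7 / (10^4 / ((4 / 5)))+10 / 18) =273887437 / 112500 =2434.55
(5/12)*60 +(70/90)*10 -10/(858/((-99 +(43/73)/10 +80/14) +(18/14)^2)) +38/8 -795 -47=-14794216513/18414396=-803.40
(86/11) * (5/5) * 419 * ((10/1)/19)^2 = 907.43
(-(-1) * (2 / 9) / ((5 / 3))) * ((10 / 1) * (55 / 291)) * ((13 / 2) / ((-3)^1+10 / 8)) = -5720 / 6111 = -0.94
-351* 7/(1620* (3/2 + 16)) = -0.09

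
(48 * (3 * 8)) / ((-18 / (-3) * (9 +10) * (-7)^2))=192 / 931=0.21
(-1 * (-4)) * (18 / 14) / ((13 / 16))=576 / 91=6.33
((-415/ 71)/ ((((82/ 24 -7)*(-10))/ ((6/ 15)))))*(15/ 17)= -2988/ 51901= -0.06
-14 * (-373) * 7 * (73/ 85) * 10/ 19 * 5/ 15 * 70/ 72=46697735/ 8721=5354.63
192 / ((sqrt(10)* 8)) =7.59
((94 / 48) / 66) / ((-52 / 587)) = -27589 / 82368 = -0.33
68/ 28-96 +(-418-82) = -593.57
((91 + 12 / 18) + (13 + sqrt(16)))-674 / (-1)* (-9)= -17872 / 3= -5957.33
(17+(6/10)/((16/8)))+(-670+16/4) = -6487/10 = -648.70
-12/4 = -3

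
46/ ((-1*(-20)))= 23/ 10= 2.30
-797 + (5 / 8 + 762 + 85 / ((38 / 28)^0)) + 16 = 533 / 8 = 66.62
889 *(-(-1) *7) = 6223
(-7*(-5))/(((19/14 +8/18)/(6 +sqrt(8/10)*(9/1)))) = 26460/227 +15876*sqrt(5)/227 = 272.95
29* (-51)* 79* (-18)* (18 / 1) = 37856484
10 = 10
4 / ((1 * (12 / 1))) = 1 / 3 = 0.33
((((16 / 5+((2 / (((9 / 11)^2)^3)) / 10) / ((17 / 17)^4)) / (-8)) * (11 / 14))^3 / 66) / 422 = -131244857645424376416673 / 66741037303908663608113152000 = -0.00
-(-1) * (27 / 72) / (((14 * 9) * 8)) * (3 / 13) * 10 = 5 / 5824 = 0.00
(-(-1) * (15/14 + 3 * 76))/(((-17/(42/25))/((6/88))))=-28863/18700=-1.54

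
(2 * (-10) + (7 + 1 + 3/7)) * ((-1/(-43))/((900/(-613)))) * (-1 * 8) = -11034/7525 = -1.47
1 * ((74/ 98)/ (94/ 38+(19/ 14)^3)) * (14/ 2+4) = 433048/ 259289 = 1.67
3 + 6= 9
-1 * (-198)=198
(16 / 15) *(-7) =-112 / 15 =-7.47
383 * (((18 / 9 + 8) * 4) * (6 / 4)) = 22980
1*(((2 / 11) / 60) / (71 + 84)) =1 / 51150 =0.00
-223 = -223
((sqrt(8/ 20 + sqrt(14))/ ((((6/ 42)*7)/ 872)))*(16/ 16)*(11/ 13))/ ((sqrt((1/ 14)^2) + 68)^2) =1880032*sqrt(10 + 25*sqrt(14))/ 59033585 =0.32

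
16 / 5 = 3.20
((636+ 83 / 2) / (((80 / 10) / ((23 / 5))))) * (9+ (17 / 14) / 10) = 7959541 / 2240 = 3553.37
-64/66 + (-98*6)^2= 11409520/33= 345743.03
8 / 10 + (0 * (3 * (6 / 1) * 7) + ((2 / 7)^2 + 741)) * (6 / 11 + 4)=9080406 / 2695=3369.35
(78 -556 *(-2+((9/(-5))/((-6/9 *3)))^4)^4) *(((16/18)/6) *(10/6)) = -4339011486181685899/10125000000000000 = -428.54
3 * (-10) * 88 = -2640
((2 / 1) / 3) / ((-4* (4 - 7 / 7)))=-1 / 18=-0.06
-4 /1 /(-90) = 2 /45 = 0.04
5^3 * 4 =500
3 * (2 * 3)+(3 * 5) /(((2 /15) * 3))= 55.50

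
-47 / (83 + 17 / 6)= -282 / 515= -0.55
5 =5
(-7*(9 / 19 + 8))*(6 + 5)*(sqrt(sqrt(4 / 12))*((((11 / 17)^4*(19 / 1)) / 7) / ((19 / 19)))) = -25929211*3^(3 / 4) / 250563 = -235.89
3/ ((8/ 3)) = 9/ 8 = 1.12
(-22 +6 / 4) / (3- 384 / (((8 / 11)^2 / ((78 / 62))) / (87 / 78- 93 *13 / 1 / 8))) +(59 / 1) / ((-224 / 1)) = -143281601 / 543675552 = -0.26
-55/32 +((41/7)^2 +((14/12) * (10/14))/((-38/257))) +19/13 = 33012661/1161888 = 28.41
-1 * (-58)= 58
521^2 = 271441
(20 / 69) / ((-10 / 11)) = -22 / 69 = -0.32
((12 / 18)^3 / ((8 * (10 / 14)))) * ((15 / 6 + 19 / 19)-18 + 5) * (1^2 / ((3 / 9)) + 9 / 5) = -532 / 225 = -2.36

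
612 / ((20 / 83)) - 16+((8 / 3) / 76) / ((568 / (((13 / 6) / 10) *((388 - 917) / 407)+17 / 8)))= 1995371691727 / 790621920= 2523.80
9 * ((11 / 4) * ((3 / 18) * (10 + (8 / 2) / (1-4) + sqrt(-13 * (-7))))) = 143 / 4 + 33 * sqrt(91) / 8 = 75.10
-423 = -423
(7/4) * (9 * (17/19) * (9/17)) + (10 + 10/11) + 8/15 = 237043/12540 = 18.90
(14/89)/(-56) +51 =18155/356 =51.00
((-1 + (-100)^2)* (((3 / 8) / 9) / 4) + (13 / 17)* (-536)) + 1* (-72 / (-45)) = -827223 / 2720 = -304.13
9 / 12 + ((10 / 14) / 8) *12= 51 / 28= 1.82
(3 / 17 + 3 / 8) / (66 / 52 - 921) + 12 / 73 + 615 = 615.16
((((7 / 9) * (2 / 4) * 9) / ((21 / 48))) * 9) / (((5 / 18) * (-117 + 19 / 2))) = -2592 / 1075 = -2.41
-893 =-893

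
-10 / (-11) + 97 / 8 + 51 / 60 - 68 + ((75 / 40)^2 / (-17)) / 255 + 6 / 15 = -10928989 / 203456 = -53.72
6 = 6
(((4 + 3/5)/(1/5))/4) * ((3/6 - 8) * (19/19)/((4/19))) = -6555/32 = -204.84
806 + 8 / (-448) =45135 / 56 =805.98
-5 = -5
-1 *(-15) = 15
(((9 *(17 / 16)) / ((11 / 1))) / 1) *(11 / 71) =153 / 1136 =0.13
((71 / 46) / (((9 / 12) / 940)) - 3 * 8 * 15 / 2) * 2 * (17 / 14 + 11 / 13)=15132500 / 2093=7230.05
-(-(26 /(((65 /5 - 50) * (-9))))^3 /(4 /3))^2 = -19307236 /151503578725041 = -0.00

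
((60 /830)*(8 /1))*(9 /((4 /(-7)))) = -756 /83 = -9.11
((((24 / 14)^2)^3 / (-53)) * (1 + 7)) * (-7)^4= -23887872 / 2597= -9198.26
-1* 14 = -14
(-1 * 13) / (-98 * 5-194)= 13 / 684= 0.02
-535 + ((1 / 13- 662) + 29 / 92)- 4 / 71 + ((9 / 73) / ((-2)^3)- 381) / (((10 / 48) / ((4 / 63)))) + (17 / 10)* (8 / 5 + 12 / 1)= -1399029067967 / 1084801900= -1289.66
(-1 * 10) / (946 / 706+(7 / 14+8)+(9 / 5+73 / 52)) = -917800 / 1197159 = -0.77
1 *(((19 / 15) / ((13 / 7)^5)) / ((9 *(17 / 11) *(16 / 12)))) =3512663 / 1136156580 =0.00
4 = 4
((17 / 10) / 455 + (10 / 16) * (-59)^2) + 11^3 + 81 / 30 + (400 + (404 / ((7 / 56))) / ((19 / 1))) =1410668277 / 345800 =4079.43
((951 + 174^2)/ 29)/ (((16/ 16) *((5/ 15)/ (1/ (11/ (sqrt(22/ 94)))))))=93681 *sqrt(517)/ 14993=142.07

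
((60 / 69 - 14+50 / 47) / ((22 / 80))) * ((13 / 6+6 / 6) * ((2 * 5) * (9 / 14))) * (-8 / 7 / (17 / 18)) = 10706515200 / 9905203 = 1080.90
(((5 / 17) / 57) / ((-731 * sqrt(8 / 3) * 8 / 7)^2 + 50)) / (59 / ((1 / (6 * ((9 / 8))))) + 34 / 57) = 210 / 30211889697077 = 0.00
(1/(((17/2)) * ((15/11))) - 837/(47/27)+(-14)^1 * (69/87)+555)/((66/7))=76824251/11469645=6.70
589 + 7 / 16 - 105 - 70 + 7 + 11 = 6919 / 16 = 432.44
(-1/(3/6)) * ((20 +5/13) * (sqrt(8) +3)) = -1590/13 - 1060 * sqrt(2)/13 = -237.62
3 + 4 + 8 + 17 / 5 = 92 / 5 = 18.40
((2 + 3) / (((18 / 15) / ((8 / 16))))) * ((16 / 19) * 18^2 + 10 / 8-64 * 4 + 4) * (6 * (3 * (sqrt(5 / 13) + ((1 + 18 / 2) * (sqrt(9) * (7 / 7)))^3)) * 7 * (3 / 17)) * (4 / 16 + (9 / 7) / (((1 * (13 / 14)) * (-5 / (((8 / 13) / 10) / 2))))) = 431675937 * sqrt(65) / 22708192 + 1456906287375 / 218348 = 6672558.26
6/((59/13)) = 78/59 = 1.32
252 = 252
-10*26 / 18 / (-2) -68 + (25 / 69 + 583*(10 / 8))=553381 / 828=668.33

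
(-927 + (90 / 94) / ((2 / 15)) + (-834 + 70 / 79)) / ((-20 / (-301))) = -3918201581 / 148520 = -26381.64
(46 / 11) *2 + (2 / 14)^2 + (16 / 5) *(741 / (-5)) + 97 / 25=-6225126 / 13475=-461.98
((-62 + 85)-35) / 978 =-2 / 163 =-0.01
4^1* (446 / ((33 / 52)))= 92768 / 33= 2811.15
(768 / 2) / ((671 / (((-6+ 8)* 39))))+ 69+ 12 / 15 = 383939 / 3355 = 114.44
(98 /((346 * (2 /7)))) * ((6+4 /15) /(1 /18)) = 111.82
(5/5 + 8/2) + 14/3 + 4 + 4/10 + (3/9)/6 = 14.12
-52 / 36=-13 / 9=-1.44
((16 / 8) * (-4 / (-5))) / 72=1 / 45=0.02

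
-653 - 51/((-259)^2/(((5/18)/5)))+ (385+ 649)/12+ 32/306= -5816560403/10263393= -566.73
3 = 3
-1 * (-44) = 44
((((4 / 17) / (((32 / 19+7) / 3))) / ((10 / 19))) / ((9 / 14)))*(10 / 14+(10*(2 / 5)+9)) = 46208 / 14025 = 3.29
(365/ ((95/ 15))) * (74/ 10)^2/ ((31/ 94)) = 28182234/ 2945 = 9569.52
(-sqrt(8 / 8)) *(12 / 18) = -2 / 3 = -0.67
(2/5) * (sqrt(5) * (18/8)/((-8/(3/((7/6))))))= -81 * sqrt(5)/280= -0.65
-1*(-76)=76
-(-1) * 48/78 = 8/13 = 0.62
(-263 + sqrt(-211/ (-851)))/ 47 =-5.59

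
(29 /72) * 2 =29 /36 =0.81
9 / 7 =1.29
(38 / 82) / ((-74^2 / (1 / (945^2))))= -19 / 200498400900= -0.00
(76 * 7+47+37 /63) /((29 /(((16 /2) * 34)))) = 5436.13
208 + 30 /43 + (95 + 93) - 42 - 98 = 11038 /43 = 256.70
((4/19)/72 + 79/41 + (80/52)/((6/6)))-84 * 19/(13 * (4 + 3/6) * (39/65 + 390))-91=-1485075247/16952598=-87.60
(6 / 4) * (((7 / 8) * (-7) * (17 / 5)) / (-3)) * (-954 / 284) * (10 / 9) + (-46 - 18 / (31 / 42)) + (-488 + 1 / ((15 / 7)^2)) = -4730649691 / 7923600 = -597.03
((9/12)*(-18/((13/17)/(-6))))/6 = 459/26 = 17.65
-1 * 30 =-30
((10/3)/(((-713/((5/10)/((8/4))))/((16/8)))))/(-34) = 0.00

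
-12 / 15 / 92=-1 / 115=-0.01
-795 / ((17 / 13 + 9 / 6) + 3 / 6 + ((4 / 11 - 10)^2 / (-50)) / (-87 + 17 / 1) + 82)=-1094218125 / 117451892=-9.32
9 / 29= 0.31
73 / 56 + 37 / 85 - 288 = -1362603 / 4760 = -286.26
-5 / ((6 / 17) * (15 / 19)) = -323 / 18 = -17.94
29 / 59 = 0.49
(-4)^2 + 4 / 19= 308 / 19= 16.21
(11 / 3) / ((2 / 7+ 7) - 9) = -77 / 36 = -2.14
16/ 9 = 1.78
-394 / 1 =-394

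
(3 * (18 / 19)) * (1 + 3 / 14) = 459 / 133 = 3.45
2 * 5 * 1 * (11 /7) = 110 /7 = 15.71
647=647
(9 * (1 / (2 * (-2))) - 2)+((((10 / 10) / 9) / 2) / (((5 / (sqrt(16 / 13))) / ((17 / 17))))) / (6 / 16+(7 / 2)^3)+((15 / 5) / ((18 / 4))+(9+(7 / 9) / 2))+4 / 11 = 8 * sqrt(13) / 101205+2443 / 396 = 6.17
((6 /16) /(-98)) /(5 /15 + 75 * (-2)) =9 /352016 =0.00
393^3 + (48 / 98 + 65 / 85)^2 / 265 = 2232253556569874 / 36776117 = 60698457.01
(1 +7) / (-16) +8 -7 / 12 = 83 / 12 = 6.92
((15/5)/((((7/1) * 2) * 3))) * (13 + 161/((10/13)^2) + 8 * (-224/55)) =277759/15400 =18.04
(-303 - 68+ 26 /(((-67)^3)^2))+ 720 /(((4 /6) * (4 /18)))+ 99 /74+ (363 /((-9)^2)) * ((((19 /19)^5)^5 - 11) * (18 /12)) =4423.12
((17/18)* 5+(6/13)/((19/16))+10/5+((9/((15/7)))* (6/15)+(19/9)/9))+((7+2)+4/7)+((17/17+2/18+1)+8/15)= 148741331/7002450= 21.24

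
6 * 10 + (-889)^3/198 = -702583489/198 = -3548401.46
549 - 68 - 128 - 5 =348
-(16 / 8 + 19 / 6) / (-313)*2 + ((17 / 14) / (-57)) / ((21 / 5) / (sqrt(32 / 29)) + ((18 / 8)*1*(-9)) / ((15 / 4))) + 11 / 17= 170*sqrt(58) / 200241 + 1712455688 / 2486125509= 0.70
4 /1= 4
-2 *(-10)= 20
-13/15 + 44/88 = -11/30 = -0.37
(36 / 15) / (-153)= -4 / 255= -0.02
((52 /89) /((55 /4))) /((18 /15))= 104 /2937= 0.04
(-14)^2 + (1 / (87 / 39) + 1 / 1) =5726 / 29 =197.45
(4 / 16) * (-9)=-9 / 4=-2.25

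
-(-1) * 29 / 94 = 29 / 94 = 0.31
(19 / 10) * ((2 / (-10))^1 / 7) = -19 / 350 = -0.05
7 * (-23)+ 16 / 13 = -159.77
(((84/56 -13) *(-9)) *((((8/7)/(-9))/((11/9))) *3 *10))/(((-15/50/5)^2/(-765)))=5278500000/77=68551948.05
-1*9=-9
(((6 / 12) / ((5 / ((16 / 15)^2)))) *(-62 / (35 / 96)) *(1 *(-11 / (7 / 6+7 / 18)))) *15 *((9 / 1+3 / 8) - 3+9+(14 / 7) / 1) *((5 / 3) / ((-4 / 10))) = -36402432 / 245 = -148581.36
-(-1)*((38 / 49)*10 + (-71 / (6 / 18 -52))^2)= 11352581 / 1177225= 9.64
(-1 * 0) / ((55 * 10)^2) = 0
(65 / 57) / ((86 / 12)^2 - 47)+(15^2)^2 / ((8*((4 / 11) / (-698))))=-12146835.68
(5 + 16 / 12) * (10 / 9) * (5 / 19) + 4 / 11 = 658 / 297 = 2.22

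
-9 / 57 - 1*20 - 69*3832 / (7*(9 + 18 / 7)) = -1684925 / 513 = -3284.45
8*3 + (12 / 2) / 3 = 26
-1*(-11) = 11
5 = 5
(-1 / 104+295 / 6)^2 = 235223569 / 97344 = 2416.42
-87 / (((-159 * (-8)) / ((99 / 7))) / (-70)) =14355 / 212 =67.71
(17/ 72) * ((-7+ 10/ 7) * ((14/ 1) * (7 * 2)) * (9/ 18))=-1547/ 12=-128.92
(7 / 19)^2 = 49 / 361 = 0.14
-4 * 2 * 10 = -80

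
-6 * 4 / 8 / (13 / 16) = -48 / 13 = -3.69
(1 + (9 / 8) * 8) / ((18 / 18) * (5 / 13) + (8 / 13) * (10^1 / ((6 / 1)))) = 78 / 11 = 7.09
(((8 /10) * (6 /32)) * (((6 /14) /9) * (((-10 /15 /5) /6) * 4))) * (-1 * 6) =0.00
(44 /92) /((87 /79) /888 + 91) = 0.01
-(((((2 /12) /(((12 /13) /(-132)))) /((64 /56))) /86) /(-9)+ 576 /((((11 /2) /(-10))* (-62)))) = -214336861 /12668832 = -16.92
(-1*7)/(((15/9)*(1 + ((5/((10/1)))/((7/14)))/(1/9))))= -21/50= -0.42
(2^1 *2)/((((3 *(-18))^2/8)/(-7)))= -56/729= -0.08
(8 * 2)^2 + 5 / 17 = 4357 / 17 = 256.29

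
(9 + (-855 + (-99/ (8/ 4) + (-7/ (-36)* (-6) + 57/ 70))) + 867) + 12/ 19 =-112601/ 3990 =-28.22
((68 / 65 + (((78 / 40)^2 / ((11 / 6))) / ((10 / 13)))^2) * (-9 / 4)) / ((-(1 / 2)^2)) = 74.85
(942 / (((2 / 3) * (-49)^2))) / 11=1413 / 26411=0.05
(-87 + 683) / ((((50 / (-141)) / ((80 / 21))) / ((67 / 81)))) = -15014432 / 2835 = -5296.10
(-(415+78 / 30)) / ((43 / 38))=-369.04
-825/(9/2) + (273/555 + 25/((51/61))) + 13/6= -948361/6290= -150.77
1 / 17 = 0.06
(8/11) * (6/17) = 48/187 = 0.26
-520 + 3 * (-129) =-907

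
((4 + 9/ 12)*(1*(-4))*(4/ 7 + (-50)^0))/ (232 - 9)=-209/ 1561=-0.13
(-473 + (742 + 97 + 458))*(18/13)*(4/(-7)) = -59328/91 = -651.96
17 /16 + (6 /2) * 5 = 257 /16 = 16.06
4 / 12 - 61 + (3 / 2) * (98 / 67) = -11753 / 201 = -58.47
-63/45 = -7/5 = -1.40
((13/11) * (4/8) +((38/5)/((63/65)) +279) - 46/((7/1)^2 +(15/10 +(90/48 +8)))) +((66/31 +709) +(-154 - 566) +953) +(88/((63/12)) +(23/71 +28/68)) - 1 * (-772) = 104772521477/51859962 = 2020.30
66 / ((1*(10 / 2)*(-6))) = -11 / 5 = -2.20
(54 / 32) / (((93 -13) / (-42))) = -567 / 640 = -0.89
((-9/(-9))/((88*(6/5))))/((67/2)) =5/17688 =0.00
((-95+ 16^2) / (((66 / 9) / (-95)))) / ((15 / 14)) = -21413 / 11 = -1946.64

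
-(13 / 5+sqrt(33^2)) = -178 / 5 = -35.60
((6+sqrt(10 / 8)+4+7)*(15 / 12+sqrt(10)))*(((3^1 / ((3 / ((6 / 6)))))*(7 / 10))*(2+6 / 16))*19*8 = 20201.29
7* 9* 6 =378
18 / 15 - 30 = -144 / 5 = -28.80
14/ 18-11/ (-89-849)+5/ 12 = 20365/ 16884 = 1.21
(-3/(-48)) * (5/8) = 0.04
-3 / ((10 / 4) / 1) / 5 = -0.24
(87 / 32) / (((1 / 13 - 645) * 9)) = -377 / 804864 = -0.00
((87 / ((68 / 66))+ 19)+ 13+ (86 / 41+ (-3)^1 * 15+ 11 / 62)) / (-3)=-1592785 / 64821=-24.57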